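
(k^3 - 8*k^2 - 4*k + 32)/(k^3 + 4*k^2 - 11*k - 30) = (k^2 - 10*k + 16)/(k^2 + 2*k - 15)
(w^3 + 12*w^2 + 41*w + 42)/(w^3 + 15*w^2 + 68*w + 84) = (w + 3)/(w + 6)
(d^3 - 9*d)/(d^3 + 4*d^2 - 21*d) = (d + 3)/(d + 7)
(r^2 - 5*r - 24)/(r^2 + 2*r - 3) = (r - 8)/(r - 1)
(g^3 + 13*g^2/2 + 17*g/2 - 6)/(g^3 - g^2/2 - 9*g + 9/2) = (g + 4)/(g - 3)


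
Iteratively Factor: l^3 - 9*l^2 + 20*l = (l - 4)*(l^2 - 5*l) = (l - 5)*(l - 4)*(l)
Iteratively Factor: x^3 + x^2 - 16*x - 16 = (x + 4)*(x^2 - 3*x - 4) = (x + 1)*(x + 4)*(x - 4)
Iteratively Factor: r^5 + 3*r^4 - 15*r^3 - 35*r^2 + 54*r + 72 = (r + 1)*(r^4 + 2*r^3 - 17*r^2 - 18*r + 72) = (r + 1)*(r + 3)*(r^3 - r^2 - 14*r + 24) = (r - 2)*(r + 1)*(r + 3)*(r^2 + r - 12) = (r - 2)*(r + 1)*(r + 3)*(r + 4)*(r - 3)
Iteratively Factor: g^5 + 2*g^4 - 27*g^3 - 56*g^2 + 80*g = (g + 4)*(g^4 - 2*g^3 - 19*g^2 + 20*g) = (g - 1)*(g + 4)*(g^3 - g^2 - 20*g) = (g - 5)*(g - 1)*(g + 4)*(g^2 + 4*g) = (g - 5)*(g - 1)*(g + 4)^2*(g)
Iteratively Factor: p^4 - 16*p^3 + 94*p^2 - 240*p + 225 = (p - 5)*(p^3 - 11*p^2 + 39*p - 45) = (p - 5)^2*(p^2 - 6*p + 9) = (p - 5)^2*(p - 3)*(p - 3)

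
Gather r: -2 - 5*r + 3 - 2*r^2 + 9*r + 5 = -2*r^2 + 4*r + 6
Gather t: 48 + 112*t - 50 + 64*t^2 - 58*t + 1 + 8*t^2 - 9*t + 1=72*t^2 + 45*t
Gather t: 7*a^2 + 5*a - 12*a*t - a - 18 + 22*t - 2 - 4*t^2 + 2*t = 7*a^2 + 4*a - 4*t^2 + t*(24 - 12*a) - 20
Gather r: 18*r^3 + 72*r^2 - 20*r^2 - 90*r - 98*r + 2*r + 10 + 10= 18*r^3 + 52*r^2 - 186*r + 20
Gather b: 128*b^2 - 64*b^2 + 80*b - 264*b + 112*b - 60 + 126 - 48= 64*b^2 - 72*b + 18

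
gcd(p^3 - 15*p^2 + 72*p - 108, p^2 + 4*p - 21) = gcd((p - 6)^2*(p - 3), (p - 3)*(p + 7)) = p - 3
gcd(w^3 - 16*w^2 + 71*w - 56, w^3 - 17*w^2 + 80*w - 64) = w^2 - 9*w + 8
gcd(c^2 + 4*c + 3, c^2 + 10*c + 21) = c + 3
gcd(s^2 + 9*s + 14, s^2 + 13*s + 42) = s + 7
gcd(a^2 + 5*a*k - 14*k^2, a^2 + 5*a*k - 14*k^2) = a^2 + 5*a*k - 14*k^2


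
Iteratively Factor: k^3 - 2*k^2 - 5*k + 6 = (k - 1)*(k^2 - k - 6) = (k - 3)*(k - 1)*(k + 2)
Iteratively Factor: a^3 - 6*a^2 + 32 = (a + 2)*(a^2 - 8*a + 16) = (a - 4)*(a + 2)*(a - 4)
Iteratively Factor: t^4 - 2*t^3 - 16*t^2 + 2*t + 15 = (t - 1)*(t^3 - t^2 - 17*t - 15) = (t - 1)*(t + 1)*(t^2 - 2*t - 15) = (t - 1)*(t + 1)*(t + 3)*(t - 5)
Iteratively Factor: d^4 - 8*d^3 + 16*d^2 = (d)*(d^3 - 8*d^2 + 16*d) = d*(d - 4)*(d^2 - 4*d) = d*(d - 4)^2*(d)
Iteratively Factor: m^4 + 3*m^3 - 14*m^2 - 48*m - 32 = (m + 2)*(m^3 + m^2 - 16*m - 16) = (m + 2)*(m + 4)*(m^2 - 3*m - 4) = (m + 1)*(m + 2)*(m + 4)*(m - 4)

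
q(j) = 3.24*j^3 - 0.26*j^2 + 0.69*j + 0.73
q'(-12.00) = 1406.61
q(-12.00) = -5643.71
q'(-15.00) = 2195.49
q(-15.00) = -11003.12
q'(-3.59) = 127.83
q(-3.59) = -155.01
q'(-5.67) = 316.13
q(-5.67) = -602.14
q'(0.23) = 1.08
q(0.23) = 0.91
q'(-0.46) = 2.99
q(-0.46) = 0.04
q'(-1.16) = 14.37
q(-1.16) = -5.48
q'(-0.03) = 0.71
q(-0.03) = 0.71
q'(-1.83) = 34.19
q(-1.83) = -21.26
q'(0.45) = 2.42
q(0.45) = 1.28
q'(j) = 9.72*j^2 - 0.52*j + 0.69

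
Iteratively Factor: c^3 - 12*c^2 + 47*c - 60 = (c - 5)*(c^2 - 7*c + 12) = (c - 5)*(c - 3)*(c - 4)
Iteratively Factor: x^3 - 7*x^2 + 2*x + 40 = (x + 2)*(x^2 - 9*x + 20) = (x - 4)*(x + 2)*(x - 5)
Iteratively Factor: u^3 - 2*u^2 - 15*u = (u - 5)*(u^2 + 3*u) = u*(u - 5)*(u + 3)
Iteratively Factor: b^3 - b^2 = (b - 1)*(b^2) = b*(b - 1)*(b)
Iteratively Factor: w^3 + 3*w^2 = (w)*(w^2 + 3*w) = w^2*(w + 3)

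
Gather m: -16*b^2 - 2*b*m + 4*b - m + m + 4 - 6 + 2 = -16*b^2 - 2*b*m + 4*b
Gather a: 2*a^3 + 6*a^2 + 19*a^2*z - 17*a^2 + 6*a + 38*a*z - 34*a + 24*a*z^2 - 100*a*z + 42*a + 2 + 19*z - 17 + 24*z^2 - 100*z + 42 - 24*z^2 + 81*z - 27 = 2*a^3 + a^2*(19*z - 11) + a*(24*z^2 - 62*z + 14)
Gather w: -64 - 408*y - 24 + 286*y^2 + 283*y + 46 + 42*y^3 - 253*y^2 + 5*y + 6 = 42*y^3 + 33*y^2 - 120*y - 36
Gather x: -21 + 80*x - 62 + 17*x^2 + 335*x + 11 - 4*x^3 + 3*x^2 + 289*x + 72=-4*x^3 + 20*x^2 + 704*x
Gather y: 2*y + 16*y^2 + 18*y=16*y^2 + 20*y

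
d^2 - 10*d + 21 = (d - 7)*(d - 3)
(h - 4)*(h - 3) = h^2 - 7*h + 12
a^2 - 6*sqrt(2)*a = a*(a - 6*sqrt(2))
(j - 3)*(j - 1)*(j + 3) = j^3 - j^2 - 9*j + 9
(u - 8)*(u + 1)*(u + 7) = u^3 - 57*u - 56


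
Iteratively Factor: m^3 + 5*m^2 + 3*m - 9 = (m + 3)*(m^2 + 2*m - 3) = (m - 1)*(m + 3)*(m + 3)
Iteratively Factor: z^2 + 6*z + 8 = (z + 4)*(z + 2)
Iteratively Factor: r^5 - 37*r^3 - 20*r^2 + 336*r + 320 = (r + 4)*(r^4 - 4*r^3 - 21*r^2 + 64*r + 80) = (r - 4)*(r + 4)*(r^3 - 21*r - 20) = (r - 4)*(r + 1)*(r + 4)*(r^2 - r - 20) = (r - 5)*(r - 4)*(r + 1)*(r + 4)*(r + 4)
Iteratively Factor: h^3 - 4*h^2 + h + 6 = (h + 1)*(h^2 - 5*h + 6) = (h - 3)*(h + 1)*(h - 2)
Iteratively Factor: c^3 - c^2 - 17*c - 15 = (c + 3)*(c^2 - 4*c - 5) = (c - 5)*(c + 3)*(c + 1)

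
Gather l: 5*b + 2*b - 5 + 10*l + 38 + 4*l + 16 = 7*b + 14*l + 49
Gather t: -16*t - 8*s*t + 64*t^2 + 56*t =64*t^2 + t*(40 - 8*s)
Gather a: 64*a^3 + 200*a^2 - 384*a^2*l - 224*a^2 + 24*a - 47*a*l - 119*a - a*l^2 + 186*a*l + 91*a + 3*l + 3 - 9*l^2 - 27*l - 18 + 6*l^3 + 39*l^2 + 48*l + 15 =64*a^3 + a^2*(-384*l - 24) + a*(-l^2 + 139*l - 4) + 6*l^3 + 30*l^2 + 24*l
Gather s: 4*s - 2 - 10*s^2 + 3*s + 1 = -10*s^2 + 7*s - 1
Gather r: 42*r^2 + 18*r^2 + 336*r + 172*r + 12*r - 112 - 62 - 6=60*r^2 + 520*r - 180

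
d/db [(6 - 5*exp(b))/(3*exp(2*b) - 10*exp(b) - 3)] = (15*exp(2*b) - 36*exp(b) + 75)*exp(b)/(9*exp(4*b) - 60*exp(3*b) + 82*exp(2*b) + 60*exp(b) + 9)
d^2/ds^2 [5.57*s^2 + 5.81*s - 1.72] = 11.1400000000000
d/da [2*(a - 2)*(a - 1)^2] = 2*(a - 1)*(3*a - 5)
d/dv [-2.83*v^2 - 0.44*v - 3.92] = -5.66*v - 0.44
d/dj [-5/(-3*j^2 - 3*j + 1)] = 15*(-2*j - 1)/(3*j^2 + 3*j - 1)^2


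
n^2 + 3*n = n*(n + 3)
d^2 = d^2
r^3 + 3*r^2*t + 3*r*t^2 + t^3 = (r + t)^3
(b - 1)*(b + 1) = b^2 - 1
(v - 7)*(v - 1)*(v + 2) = v^3 - 6*v^2 - 9*v + 14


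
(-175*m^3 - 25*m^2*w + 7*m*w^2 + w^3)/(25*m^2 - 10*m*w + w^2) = (35*m^2 + 12*m*w + w^2)/(-5*m + w)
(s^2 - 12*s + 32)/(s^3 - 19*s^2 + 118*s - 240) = (s - 4)/(s^2 - 11*s + 30)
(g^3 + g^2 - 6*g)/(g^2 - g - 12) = g*(g - 2)/(g - 4)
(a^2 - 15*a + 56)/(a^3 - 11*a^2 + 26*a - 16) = (a - 7)/(a^2 - 3*a + 2)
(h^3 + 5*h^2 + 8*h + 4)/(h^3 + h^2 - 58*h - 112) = (h^2 + 3*h + 2)/(h^2 - h - 56)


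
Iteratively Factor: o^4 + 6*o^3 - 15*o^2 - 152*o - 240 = (o + 4)*(o^3 + 2*o^2 - 23*o - 60) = (o + 3)*(o + 4)*(o^2 - o - 20) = (o - 5)*(o + 3)*(o + 4)*(o + 4)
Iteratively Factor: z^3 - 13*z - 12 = (z + 1)*(z^2 - z - 12) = (z - 4)*(z + 1)*(z + 3)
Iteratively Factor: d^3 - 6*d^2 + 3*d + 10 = (d - 5)*(d^2 - d - 2) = (d - 5)*(d + 1)*(d - 2)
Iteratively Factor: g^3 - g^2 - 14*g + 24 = (g - 2)*(g^2 + g - 12) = (g - 2)*(g + 4)*(g - 3)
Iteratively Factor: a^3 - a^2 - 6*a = (a + 2)*(a^2 - 3*a) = (a - 3)*(a + 2)*(a)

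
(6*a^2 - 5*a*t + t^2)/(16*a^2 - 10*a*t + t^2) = (-3*a + t)/(-8*a + t)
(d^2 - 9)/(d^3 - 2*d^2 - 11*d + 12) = (d - 3)/(d^2 - 5*d + 4)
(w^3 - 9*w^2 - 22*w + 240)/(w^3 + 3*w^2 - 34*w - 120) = (w - 8)/(w + 4)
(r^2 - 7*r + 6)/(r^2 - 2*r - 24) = (r - 1)/(r + 4)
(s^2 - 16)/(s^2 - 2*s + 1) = (s^2 - 16)/(s^2 - 2*s + 1)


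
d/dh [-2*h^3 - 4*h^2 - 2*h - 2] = -6*h^2 - 8*h - 2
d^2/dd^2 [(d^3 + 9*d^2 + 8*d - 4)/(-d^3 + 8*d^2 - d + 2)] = 2*(-17*d^6 - 21*d^5 + 231*d^4 - 943*d^3 + 1122*d^2 + 300*d - 112)/(d^9 - 24*d^8 + 195*d^7 - 566*d^6 + 291*d^5 - 420*d^4 + 109*d^3 - 102*d^2 + 12*d - 8)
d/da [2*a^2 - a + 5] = 4*a - 1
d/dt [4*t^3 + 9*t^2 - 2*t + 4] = 12*t^2 + 18*t - 2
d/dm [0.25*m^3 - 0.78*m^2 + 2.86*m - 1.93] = 0.75*m^2 - 1.56*m + 2.86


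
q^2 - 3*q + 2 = (q - 2)*(q - 1)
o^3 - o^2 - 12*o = o*(o - 4)*(o + 3)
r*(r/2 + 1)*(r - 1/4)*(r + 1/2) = r^4/2 + 9*r^3/8 + 3*r^2/16 - r/8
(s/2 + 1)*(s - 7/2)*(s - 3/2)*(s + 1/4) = s^4/2 - 11*s^3/8 - 11*s^2/4 + 149*s/32 + 21/16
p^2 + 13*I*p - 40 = (p + 5*I)*(p + 8*I)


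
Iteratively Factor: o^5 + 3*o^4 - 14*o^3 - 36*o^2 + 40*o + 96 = (o + 2)*(o^4 + o^3 - 16*o^2 - 4*o + 48) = (o - 3)*(o + 2)*(o^3 + 4*o^2 - 4*o - 16) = (o - 3)*(o + 2)^2*(o^2 + 2*o - 8) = (o - 3)*(o + 2)^2*(o + 4)*(o - 2)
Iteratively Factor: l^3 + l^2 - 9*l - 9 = (l + 1)*(l^2 - 9) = (l + 1)*(l + 3)*(l - 3)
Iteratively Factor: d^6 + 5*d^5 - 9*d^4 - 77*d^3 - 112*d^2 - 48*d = (d + 1)*(d^5 + 4*d^4 - 13*d^3 - 64*d^2 - 48*d) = (d + 1)*(d + 3)*(d^4 + d^3 - 16*d^2 - 16*d) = d*(d + 1)*(d + 3)*(d^3 + d^2 - 16*d - 16) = d*(d - 4)*(d + 1)*(d + 3)*(d^2 + 5*d + 4) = d*(d - 4)*(d + 1)*(d + 3)*(d + 4)*(d + 1)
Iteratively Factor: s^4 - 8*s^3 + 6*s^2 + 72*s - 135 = (s - 3)*(s^3 - 5*s^2 - 9*s + 45) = (s - 3)^2*(s^2 - 2*s - 15) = (s - 5)*(s - 3)^2*(s + 3)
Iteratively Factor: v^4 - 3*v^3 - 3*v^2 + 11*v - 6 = (v - 1)*(v^3 - 2*v^2 - 5*v + 6) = (v - 1)*(v + 2)*(v^2 - 4*v + 3) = (v - 3)*(v - 1)*(v + 2)*(v - 1)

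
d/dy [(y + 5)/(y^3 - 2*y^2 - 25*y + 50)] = (7 - 2*y)/(y^4 - 14*y^3 + 69*y^2 - 140*y + 100)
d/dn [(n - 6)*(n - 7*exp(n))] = n - (n - 6)*(7*exp(n) - 1) - 7*exp(n)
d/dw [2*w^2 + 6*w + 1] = 4*w + 6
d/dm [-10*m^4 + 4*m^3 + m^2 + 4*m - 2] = -40*m^3 + 12*m^2 + 2*m + 4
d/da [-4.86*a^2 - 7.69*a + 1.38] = -9.72*a - 7.69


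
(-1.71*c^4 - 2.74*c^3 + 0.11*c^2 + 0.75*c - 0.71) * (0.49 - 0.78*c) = 1.3338*c^5 + 1.2993*c^4 - 1.4284*c^3 - 0.5311*c^2 + 0.9213*c - 0.3479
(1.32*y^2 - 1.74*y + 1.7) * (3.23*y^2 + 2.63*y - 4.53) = 4.2636*y^4 - 2.1486*y^3 - 5.0648*y^2 + 12.3532*y - 7.701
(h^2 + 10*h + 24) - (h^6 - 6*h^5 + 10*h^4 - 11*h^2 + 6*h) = -h^6 + 6*h^5 - 10*h^4 + 12*h^2 + 4*h + 24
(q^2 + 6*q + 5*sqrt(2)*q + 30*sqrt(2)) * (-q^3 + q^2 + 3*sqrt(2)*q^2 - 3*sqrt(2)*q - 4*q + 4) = -q^5 - 5*q^4 - 2*sqrt(2)*q^4 - 10*sqrt(2)*q^3 + 32*q^3 - 8*sqrt(2)*q^2 + 130*q^2 - 156*q - 100*sqrt(2)*q + 120*sqrt(2)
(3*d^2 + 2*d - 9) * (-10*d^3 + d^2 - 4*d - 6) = -30*d^5 - 17*d^4 + 80*d^3 - 35*d^2 + 24*d + 54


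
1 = 1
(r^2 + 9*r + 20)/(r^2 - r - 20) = (r + 5)/(r - 5)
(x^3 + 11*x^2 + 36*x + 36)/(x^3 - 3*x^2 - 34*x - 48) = (x + 6)/(x - 8)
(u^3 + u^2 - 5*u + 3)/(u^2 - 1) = (u^2 + 2*u - 3)/(u + 1)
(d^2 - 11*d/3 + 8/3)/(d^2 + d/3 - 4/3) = (3*d - 8)/(3*d + 4)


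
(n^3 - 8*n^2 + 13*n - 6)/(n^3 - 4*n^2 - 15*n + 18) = (n - 1)/(n + 3)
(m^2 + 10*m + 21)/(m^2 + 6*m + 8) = (m^2 + 10*m + 21)/(m^2 + 6*m + 8)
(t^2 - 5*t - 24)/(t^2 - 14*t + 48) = (t + 3)/(t - 6)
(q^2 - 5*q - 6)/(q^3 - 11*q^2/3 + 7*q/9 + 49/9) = 9*(q - 6)/(9*q^2 - 42*q + 49)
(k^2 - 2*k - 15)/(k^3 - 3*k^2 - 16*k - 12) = (-k^2 + 2*k + 15)/(-k^3 + 3*k^2 + 16*k + 12)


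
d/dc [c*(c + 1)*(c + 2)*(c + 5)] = 4*c^3 + 24*c^2 + 34*c + 10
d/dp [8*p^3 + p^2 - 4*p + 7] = 24*p^2 + 2*p - 4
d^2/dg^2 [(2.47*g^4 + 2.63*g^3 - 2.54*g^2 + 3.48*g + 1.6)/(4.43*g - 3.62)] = (290.841018*g^4 - 530.539458*g^3 + 135.356868*g^2 + 206.787432*g + 107.844064)/(86.938307*g^3 - 213.126414*g^2 + 174.157476*g - 47.437928)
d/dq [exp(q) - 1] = exp(q)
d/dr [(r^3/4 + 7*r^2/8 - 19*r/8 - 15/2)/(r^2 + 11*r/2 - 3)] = (4*r^4 + 44*r^3 + 79*r^2 + 156*r + 774)/(4*(4*r^4 + 44*r^3 + 97*r^2 - 132*r + 36))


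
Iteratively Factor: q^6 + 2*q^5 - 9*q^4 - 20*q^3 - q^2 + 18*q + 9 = (q - 1)*(q^5 + 3*q^4 - 6*q^3 - 26*q^2 - 27*q - 9) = (q - 3)*(q - 1)*(q^4 + 6*q^3 + 12*q^2 + 10*q + 3) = (q - 3)*(q - 1)*(q + 1)*(q^3 + 5*q^2 + 7*q + 3) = (q - 3)*(q - 1)*(q + 1)^2*(q^2 + 4*q + 3) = (q - 3)*(q - 1)*(q + 1)^2*(q + 3)*(q + 1)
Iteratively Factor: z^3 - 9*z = (z - 3)*(z^2 + 3*z) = (z - 3)*(z + 3)*(z)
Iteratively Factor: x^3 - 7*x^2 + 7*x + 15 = (x - 5)*(x^2 - 2*x - 3) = (x - 5)*(x + 1)*(x - 3)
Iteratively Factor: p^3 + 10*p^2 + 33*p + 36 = (p + 3)*(p^2 + 7*p + 12) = (p + 3)*(p + 4)*(p + 3)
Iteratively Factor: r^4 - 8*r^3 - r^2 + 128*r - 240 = (r - 3)*(r^3 - 5*r^2 - 16*r + 80) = (r - 3)*(r + 4)*(r^2 - 9*r + 20) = (r - 5)*(r - 3)*(r + 4)*(r - 4)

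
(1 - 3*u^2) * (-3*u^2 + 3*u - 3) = 9*u^4 - 9*u^3 + 6*u^2 + 3*u - 3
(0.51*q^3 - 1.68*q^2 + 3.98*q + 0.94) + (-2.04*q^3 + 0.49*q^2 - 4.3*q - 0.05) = -1.53*q^3 - 1.19*q^2 - 0.32*q + 0.89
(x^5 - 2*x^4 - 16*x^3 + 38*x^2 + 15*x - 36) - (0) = x^5 - 2*x^4 - 16*x^3 + 38*x^2 + 15*x - 36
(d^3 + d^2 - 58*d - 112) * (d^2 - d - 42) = d^5 - 101*d^3 - 96*d^2 + 2548*d + 4704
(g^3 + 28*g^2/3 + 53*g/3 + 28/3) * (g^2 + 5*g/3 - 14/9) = g^5 + 11*g^4 + 95*g^3/3 + 655*g^2/27 - 322*g/27 - 392/27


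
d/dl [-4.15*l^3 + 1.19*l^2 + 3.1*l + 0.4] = -12.45*l^2 + 2.38*l + 3.1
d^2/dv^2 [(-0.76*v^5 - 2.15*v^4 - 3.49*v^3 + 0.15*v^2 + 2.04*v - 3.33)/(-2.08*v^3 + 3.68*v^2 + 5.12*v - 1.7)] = (6.576128*v^9 - 34.904064*v^8 + 13.1911680000001*v^7 + 396.018688*v^6 + 520.982976*v^5 + 167.91264*v^4 - 522.29792*v^3 + 31.029264*v^2 + 289.749048*v + 179.873544)/(8.998912*v^9 - 47.763456*v^8 + 18.051072*v^7 + 207.371776*v^6 - 122.508288*v^5 - 328.966656*v^4 + 76.000192*v^3 + 101.78784*v^2 - 44.3904*v + 4.913)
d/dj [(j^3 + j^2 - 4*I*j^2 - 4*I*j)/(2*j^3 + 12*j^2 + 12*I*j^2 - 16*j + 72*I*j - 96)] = (j^4*(5 + 10*I) + j^3*(-16 + 80*I) + j^2*(-32 + 92*I) + j*(-96 + 384*I) + 192*I)/(2*j^6 + j^5*(24 + 24*I) + j^4*(-32 + 288*I) + j^3*(-1248 + 672*I) + j^2*(-3616 - 2304*I) + j*(1536 - 6912*I) + 4608)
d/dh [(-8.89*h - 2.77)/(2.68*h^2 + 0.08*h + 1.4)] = (23.8252*h^2 + 14.8472*h - 12.2244)/(7.1824*h^4 + 0.4288*h^3 + 7.5104*h^2 + 0.224*h + 1.96)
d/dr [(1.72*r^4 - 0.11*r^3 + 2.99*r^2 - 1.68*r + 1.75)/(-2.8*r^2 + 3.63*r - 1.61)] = (-9.632*r^5 + 19.0388*r^4 - 11.8754*r^3 + 6.681*r^2 + 0.172199999999998*r - 3.6477)/(7.84*r^4 - 20.328*r^3 + 22.1929*r^2 - 11.6886*r + 2.5921)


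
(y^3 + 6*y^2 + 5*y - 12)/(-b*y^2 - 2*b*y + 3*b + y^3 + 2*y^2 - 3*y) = (y + 4)/(-b + y)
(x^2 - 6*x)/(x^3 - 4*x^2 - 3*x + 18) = x*(x - 6)/(x^3 - 4*x^2 - 3*x + 18)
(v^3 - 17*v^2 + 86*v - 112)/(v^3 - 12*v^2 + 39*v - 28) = (v^2 - 10*v + 16)/(v^2 - 5*v + 4)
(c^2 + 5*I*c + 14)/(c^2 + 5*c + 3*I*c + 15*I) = (c^2 + 5*I*c + 14)/(c^2 + c*(5 + 3*I) + 15*I)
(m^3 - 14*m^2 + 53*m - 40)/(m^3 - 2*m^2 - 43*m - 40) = (m^2 - 6*m + 5)/(m^2 + 6*m + 5)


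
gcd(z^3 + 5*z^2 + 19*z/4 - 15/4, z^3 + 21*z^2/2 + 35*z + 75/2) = z^2 + 11*z/2 + 15/2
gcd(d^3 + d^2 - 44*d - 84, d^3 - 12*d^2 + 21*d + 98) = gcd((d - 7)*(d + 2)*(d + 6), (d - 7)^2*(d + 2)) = d^2 - 5*d - 14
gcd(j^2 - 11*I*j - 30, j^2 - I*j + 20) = j - 5*I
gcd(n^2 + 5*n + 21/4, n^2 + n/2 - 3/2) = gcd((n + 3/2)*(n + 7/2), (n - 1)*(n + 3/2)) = n + 3/2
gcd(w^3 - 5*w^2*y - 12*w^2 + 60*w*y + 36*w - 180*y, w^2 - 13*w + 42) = w - 6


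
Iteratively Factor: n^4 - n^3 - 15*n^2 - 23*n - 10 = (n + 1)*(n^3 - 2*n^2 - 13*n - 10) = (n + 1)*(n + 2)*(n^2 - 4*n - 5) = (n + 1)^2*(n + 2)*(n - 5)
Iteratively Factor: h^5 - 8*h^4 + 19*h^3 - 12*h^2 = (h)*(h^4 - 8*h^3 + 19*h^2 - 12*h) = h*(h - 1)*(h^3 - 7*h^2 + 12*h) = h*(h - 3)*(h - 1)*(h^2 - 4*h) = h*(h - 4)*(h - 3)*(h - 1)*(h)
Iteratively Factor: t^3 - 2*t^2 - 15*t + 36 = (t - 3)*(t^2 + t - 12) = (t - 3)^2*(t + 4)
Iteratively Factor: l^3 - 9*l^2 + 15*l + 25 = (l - 5)*(l^2 - 4*l - 5) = (l - 5)^2*(l + 1)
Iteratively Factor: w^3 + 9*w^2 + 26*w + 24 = (w + 2)*(w^2 + 7*w + 12) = (w + 2)*(w + 3)*(w + 4)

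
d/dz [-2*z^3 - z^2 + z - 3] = -6*z^2 - 2*z + 1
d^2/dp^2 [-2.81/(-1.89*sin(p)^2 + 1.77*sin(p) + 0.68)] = (40.150404*sin(p)^4 - 28.200879*sin(p)^3 - 36.976509*sin(p)^2 + 53.019642*sin(p) - 24.829722)/(-1.89*sin(p)^2 + 1.77*sin(p) + 0.68)^3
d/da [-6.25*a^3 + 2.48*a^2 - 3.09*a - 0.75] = -18.75*a^2 + 4.96*a - 3.09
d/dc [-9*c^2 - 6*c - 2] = -18*c - 6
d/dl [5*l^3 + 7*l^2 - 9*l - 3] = 15*l^2 + 14*l - 9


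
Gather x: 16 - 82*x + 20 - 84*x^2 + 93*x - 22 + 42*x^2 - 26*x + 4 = -42*x^2 - 15*x + 18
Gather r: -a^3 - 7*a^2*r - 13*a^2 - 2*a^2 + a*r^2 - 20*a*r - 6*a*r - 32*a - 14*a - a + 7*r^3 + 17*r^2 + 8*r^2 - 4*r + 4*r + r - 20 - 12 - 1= -a^3 - 15*a^2 - 47*a + 7*r^3 + r^2*(a + 25) + r*(-7*a^2 - 26*a + 1) - 33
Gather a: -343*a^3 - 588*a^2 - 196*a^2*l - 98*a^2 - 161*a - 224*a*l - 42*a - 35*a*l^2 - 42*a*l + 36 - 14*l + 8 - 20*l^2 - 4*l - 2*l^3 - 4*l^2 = -343*a^3 + a^2*(-196*l - 686) + a*(-35*l^2 - 266*l - 203) - 2*l^3 - 24*l^2 - 18*l + 44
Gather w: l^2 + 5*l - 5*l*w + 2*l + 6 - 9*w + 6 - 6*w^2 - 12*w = l^2 + 7*l - 6*w^2 + w*(-5*l - 21) + 12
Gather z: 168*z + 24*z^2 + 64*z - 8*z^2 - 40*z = 16*z^2 + 192*z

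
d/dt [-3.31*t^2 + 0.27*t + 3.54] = 0.27 - 6.62*t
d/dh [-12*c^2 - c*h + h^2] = -c + 2*h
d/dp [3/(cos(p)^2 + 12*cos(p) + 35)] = 6*(cos(p) + 6)*sin(p)/(cos(p)^2 + 12*cos(p) + 35)^2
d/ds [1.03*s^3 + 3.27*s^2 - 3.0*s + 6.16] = 3.09*s^2 + 6.54*s - 3.0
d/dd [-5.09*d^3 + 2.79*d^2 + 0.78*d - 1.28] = -15.27*d^2 + 5.58*d + 0.78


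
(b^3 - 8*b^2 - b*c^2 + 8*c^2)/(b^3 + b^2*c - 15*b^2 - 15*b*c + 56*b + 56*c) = (b - c)/(b - 7)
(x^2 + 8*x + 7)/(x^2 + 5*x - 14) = (x + 1)/(x - 2)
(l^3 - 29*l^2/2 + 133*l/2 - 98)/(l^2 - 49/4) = 2*(l^2 - 11*l + 28)/(2*l + 7)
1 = 1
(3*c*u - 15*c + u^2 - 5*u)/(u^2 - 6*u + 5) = (3*c + u)/(u - 1)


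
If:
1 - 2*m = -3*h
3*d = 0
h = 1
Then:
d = 0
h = 1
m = 2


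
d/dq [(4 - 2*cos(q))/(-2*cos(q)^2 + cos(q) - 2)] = 4*(cos(q) - 4)*sin(q)*cos(q)/(cos(q) - cos(2*q) - 3)^2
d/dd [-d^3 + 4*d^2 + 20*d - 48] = -3*d^2 + 8*d + 20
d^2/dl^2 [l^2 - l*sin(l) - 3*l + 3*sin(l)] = l*sin(l) - 3*sin(l) - 2*cos(l) + 2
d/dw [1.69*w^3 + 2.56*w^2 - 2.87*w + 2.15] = 5.07*w^2 + 5.12*w - 2.87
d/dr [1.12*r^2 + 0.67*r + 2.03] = 2.24*r + 0.67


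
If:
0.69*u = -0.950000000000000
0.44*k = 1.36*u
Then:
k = -4.26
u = -1.38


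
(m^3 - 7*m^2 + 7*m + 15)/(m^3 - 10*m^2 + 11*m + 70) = (m^2 - 2*m - 3)/(m^2 - 5*m - 14)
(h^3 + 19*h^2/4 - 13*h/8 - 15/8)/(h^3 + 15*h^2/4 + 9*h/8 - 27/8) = (2*h^2 + 11*h + 5)/(2*h^2 + 9*h + 9)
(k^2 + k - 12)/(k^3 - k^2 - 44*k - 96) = (k - 3)/(k^2 - 5*k - 24)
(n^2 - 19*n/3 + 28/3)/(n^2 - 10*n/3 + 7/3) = (n - 4)/(n - 1)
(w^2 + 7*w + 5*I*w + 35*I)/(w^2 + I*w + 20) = (w + 7)/(w - 4*I)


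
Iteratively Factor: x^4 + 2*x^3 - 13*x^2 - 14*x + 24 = (x + 2)*(x^3 - 13*x + 12) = (x - 1)*(x + 2)*(x^2 + x - 12) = (x - 1)*(x + 2)*(x + 4)*(x - 3)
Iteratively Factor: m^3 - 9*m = (m - 3)*(m^2 + 3*m) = (m - 3)*(m + 3)*(m)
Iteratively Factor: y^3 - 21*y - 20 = (y + 1)*(y^2 - y - 20) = (y - 5)*(y + 1)*(y + 4)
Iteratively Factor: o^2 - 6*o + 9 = (o - 3)*(o - 3)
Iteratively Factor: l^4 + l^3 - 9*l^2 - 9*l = (l + 1)*(l^3 - 9*l) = (l - 3)*(l + 1)*(l^2 + 3*l) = (l - 3)*(l + 1)*(l + 3)*(l)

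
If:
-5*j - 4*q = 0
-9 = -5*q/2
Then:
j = -72/25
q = 18/5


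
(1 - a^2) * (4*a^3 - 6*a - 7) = -4*a^5 + 10*a^3 + 7*a^2 - 6*a - 7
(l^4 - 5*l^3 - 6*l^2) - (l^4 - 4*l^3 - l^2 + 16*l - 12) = -l^3 - 5*l^2 - 16*l + 12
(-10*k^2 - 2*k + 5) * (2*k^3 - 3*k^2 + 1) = -20*k^5 + 26*k^4 + 16*k^3 - 25*k^2 - 2*k + 5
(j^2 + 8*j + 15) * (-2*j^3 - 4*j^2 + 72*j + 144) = -2*j^5 - 20*j^4 + 10*j^3 + 660*j^2 + 2232*j + 2160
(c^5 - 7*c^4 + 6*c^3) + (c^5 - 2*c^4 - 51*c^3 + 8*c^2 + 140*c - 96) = 2*c^5 - 9*c^4 - 45*c^3 + 8*c^2 + 140*c - 96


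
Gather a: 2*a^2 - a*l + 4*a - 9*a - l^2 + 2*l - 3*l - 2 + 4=2*a^2 + a*(-l - 5) - l^2 - l + 2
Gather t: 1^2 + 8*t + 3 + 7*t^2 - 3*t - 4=7*t^2 + 5*t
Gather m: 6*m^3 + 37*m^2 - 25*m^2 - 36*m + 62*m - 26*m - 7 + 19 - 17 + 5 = 6*m^3 + 12*m^2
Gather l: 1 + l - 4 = l - 3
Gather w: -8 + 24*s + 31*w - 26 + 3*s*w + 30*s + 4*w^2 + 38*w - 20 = 54*s + 4*w^2 + w*(3*s + 69) - 54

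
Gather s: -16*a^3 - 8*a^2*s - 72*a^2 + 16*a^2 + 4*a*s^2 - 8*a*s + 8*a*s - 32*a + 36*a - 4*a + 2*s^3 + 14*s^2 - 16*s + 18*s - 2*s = -16*a^3 - 8*a^2*s - 56*a^2 + 2*s^3 + s^2*(4*a + 14)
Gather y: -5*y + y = -4*y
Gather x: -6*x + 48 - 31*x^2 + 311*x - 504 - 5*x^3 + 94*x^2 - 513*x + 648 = -5*x^3 + 63*x^2 - 208*x + 192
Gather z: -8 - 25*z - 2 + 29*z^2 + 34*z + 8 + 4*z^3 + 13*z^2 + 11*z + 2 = 4*z^3 + 42*z^2 + 20*z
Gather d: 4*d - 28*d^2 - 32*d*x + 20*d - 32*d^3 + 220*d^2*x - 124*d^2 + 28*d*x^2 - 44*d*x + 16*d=-32*d^3 + d^2*(220*x - 152) + d*(28*x^2 - 76*x + 40)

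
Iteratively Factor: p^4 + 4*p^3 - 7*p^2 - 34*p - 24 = (p - 3)*(p^3 + 7*p^2 + 14*p + 8) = (p - 3)*(p + 4)*(p^2 + 3*p + 2) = (p - 3)*(p + 1)*(p + 4)*(p + 2)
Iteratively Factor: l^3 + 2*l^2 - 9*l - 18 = (l + 3)*(l^2 - l - 6) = (l - 3)*(l + 3)*(l + 2)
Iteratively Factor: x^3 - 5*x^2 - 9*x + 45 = (x + 3)*(x^2 - 8*x + 15) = (x - 5)*(x + 3)*(x - 3)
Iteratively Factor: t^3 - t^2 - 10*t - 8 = (t - 4)*(t^2 + 3*t + 2) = (t - 4)*(t + 1)*(t + 2)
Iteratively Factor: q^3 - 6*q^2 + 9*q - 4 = (q - 1)*(q^2 - 5*q + 4) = (q - 1)^2*(q - 4)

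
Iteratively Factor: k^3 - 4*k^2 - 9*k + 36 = (k - 4)*(k^2 - 9) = (k - 4)*(k + 3)*(k - 3)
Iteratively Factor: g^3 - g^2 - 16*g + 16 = (g - 1)*(g^2 - 16) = (g - 4)*(g - 1)*(g + 4)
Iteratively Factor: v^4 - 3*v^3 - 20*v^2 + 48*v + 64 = (v - 4)*(v^3 + v^2 - 16*v - 16) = (v - 4)^2*(v^2 + 5*v + 4) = (v - 4)^2*(v + 1)*(v + 4)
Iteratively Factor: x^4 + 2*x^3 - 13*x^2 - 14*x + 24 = (x + 4)*(x^3 - 2*x^2 - 5*x + 6) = (x - 1)*(x + 4)*(x^2 - x - 6) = (x - 1)*(x + 2)*(x + 4)*(x - 3)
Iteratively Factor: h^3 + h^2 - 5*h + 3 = (h - 1)*(h^2 + 2*h - 3) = (h - 1)*(h + 3)*(h - 1)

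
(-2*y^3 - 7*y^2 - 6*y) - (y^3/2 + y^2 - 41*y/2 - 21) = -5*y^3/2 - 8*y^2 + 29*y/2 + 21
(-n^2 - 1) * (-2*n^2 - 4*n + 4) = 2*n^4 + 4*n^3 - 2*n^2 + 4*n - 4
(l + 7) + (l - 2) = 2*l + 5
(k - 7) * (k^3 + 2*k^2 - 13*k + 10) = k^4 - 5*k^3 - 27*k^2 + 101*k - 70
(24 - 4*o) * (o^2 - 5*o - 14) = -4*o^3 + 44*o^2 - 64*o - 336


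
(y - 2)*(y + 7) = y^2 + 5*y - 14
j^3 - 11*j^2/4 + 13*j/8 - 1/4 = (j - 2)*(j - 1/2)*(j - 1/4)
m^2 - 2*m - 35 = (m - 7)*(m + 5)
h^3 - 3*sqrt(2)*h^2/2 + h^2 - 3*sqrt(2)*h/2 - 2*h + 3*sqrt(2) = (h - 1)*(h + 2)*(h - 3*sqrt(2)/2)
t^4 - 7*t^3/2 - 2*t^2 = t^2*(t - 4)*(t + 1/2)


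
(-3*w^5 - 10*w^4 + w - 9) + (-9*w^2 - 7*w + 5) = -3*w^5 - 10*w^4 - 9*w^2 - 6*w - 4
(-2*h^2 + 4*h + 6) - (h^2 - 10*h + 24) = -3*h^2 + 14*h - 18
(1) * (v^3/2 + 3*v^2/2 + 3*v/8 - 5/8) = v^3/2 + 3*v^2/2 + 3*v/8 - 5/8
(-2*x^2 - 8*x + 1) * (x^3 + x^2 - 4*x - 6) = -2*x^5 - 10*x^4 + x^3 + 45*x^2 + 44*x - 6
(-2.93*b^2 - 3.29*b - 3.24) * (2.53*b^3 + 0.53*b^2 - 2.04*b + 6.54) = -7.4129*b^5 - 9.8766*b^4 - 3.9637*b^3 - 14.1678*b^2 - 14.907*b - 21.1896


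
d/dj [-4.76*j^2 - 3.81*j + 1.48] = -9.52*j - 3.81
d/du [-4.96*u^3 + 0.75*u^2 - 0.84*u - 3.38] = -14.88*u^2 + 1.5*u - 0.84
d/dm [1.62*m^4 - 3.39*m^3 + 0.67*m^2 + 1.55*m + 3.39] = 6.48*m^3 - 10.17*m^2 + 1.34*m + 1.55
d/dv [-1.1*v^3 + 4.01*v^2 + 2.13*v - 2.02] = -3.3*v^2 + 8.02*v + 2.13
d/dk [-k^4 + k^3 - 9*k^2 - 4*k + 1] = -4*k^3 + 3*k^2 - 18*k - 4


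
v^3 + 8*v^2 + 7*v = v*(v + 1)*(v + 7)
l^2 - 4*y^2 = (l - 2*y)*(l + 2*y)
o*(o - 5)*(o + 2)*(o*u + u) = o^4*u - 2*o^3*u - 13*o^2*u - 10*o*u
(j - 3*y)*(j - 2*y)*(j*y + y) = j^3*y - 5*j^2*y^2 + j^2*y + 6*j*y^3 - 5*j*y^2 + 6*y^3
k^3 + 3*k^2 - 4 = (k - 1)*(k + 2)^2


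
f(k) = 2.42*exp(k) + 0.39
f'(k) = 2.42*exp(k)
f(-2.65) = 0.56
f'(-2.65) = 0.17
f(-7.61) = 0.39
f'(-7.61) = 0.00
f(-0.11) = 2.56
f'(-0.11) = 2.17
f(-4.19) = 0.43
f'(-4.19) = 0.04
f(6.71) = 1986.17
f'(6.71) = 1985.78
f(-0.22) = 2.33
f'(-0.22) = 1.94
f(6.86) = 2307.54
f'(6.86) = 2307.15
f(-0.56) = 1.77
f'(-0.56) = 1.38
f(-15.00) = 0.39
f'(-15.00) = 0.00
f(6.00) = 976.69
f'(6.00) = 976.30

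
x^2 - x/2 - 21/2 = (x - 7/2)*(x + 3)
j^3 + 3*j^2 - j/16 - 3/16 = (j - 1/4)*(j + 1/4)*(j + 3)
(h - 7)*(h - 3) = h^2 - 10*h + 21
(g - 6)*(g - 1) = g^2 - 7*g + 6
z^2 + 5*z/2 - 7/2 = (z - 1)*(z + 7/2)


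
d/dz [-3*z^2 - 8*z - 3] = -6*z - 8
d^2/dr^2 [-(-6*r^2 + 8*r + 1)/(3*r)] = -2/(3*r^3)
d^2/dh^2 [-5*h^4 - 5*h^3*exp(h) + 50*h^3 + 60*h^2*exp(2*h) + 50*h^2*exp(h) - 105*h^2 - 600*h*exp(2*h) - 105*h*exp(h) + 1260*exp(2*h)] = -5*h^3*exp(h) + 240*h^2*exp(2*h) + 20*h^2*exp(h) - 60*h^2 - 1920*h*exp(2*h) + 65*h*exp(h) + 300*h + 2760*exp(2*h) - 110*exp(h) - 210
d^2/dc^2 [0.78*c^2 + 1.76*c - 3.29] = 1.56000000000000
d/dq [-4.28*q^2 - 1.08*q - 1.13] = -8.56*q - 1.08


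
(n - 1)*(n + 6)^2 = n^3 + 11*n^2 + 24*n - 36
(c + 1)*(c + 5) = c^2 + 6*c + 5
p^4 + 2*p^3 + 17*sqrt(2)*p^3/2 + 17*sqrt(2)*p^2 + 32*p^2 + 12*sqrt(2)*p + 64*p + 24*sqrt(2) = (p + 2)*(p + sqrt(2)/2)*(p + 2*sqrt(2))*(p + 6*sqrt(2))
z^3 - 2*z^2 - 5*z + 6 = (z - 3)*(z - 1)*(z + 2)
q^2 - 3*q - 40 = (q - 8)*(q + 5)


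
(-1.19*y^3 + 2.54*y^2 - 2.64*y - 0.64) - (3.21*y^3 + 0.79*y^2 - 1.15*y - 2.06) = -4.4*y^3 + 1.75*y^2 - 1.49*y + 1.42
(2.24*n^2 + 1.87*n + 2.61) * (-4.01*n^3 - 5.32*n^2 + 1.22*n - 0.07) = -8.9824*n^5 - 19.4155*n^4 - 17.6817*n^3 - 11.7606*n^2 + 3.0533*n - 0.1827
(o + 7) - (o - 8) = 15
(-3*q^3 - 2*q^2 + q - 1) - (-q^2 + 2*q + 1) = -3*q^3 - q^2 - q - 2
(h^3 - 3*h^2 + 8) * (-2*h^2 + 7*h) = -2*h^5 + 13*h^4 - 21*h^3 - 16*h^2 + 56*h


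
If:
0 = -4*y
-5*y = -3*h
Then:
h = 0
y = 0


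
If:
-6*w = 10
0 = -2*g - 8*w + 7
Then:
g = 61/6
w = -5/3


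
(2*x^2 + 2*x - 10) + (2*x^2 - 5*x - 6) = 4*x^2 - 3*x - 16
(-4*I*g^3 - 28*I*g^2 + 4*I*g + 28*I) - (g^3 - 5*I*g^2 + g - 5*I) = -g^3 - 4*I*g^3 - 23*I*g^2 - g + 4*I*g + 33*I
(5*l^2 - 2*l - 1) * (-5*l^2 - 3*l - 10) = -25*l^4 - 5*l^3 - 39*l^2 + 23*l + 10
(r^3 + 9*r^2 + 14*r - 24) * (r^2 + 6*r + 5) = r^5 + 15*r^4 + 73*r^3 + 105*r^2 - 74*r - 120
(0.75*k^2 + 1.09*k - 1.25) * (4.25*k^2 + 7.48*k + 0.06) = 3.1875*k^4 + 10.2425*k^3 + 2.8857*k^2 - 9.2846*k - 0.075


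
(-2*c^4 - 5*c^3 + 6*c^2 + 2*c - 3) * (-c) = 2*c^5 + 5*c^4 - 6*c^3 - 2*c^2 + 3*c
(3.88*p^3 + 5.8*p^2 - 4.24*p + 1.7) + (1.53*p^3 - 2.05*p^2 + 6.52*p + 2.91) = 5.41*p^3 + 3.75*p^2 + 2.28*p + 4.61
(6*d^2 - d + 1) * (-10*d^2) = -60*d^4 + 10*d^3 - 10*d^2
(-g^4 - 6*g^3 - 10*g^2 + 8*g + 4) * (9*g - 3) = -9*g^5 - 51*g^4 - 72*g^3 + 102*g^2 + 12*g - 12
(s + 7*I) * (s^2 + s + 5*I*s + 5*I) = s^3 + s^2 + 12*I*s^2 - 35*s + 12*I*s - 35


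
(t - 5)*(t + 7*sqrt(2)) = t^2 - 5*t + 7*sqrt(2)*t - 35*sqrt(2)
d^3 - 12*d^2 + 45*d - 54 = (d - 6)*(d - 3)^2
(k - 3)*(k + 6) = k^2 + 3*k - 18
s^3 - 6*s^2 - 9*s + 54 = (s - 6)*(s - 3)*(s + 3)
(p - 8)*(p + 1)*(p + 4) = p^3 - 3*p^2 - 36*p - 32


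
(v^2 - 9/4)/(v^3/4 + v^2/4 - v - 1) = (4*v^2 - 9)/(v^3 + v^2 - 4*v - 4)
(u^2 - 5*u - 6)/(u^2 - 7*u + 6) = (u + 1)/(u - 1)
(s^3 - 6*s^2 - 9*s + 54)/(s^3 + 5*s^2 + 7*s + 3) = (s^2 - 9*s + 18)/(s^2 + 2*s + 1)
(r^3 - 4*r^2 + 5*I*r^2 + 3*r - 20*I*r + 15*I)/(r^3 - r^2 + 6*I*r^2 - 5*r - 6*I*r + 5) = (r - 3)/(r + I)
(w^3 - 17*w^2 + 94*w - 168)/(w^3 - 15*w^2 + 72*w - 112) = (w - 6)/(w - 4)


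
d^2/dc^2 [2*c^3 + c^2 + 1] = 12*c + 2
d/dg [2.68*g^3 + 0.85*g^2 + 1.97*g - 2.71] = 8.04*g^2 + 1.7*g + 1.97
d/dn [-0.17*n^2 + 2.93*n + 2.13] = 2.93 - 0.34*n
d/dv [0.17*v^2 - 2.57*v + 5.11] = 0.34*v - 2.57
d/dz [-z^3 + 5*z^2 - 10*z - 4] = -3*z^2 + 10*z - 10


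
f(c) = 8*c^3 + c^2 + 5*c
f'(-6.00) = 857.00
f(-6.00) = -1722.00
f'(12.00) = 3485.00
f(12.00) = 14028.00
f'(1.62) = 71.23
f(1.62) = 44.74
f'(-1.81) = 80.01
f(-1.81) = -53.21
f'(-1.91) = 88.73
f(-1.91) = -61.64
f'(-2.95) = 207.96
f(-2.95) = -211.43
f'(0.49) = 11.74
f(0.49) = 3.63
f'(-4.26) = 432.02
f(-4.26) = -621.62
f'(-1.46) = 53.24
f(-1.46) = -30.07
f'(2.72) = 188.00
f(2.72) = 181.99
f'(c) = 24*c^2 + 2*c + 5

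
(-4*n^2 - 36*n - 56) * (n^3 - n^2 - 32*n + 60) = -4*n^5 - 32*n^4 + 108*n^3 + 968*n^2 - 368*n - 3360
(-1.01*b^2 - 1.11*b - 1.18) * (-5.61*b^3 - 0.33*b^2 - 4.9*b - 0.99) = 5.6661*b^5 + 6.5604*b^4 + 11.9351*b^3 + 6.8283*b^2 + 6.8809*b + 1.1682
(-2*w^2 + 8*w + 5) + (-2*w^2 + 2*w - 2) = -4*w^2 + 10*w + 3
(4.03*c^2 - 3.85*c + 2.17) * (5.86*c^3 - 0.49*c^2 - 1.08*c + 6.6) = 23.6158*c^5 - 24.5357*c^4 + 10.2503*c^3 + 29.6927*c^2 - 27.7536*c + 14.322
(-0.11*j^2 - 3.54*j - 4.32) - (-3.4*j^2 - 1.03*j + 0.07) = 3.29*j^2 - 2.51*j - 4.39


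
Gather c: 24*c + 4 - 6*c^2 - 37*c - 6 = -6*c^2 - 13*c - 2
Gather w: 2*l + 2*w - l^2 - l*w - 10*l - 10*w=-l^2 - 8*l + w*(-l - 8)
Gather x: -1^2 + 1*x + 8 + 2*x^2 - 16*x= 2*x^2 - 15*x + 7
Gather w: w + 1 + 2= w + 3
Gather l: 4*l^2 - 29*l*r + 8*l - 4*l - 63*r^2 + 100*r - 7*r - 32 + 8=4*l^2 + l*(4 - 29*r) - 63*r^2 + 93*r - 24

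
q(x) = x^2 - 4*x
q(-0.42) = 1.86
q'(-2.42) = -8.84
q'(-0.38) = -4.76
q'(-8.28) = -20.56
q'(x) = 2*x - 4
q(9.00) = 45.00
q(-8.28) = 101.68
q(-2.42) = 15.54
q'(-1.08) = -6.16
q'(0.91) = -2.18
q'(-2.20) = -8.40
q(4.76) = 3.62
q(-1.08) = 5.49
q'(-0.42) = -4.84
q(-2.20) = 13.64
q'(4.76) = 5.52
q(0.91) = -2.81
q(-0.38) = 1.66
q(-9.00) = 117.00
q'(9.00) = 14.00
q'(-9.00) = -22.00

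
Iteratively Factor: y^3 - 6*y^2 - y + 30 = (y - 3)*(y^2 - 3*y - 10) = (y - 3)*(y + 2)*(y - 5)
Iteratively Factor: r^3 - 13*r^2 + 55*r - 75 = (r - 5)*(r^2 - 8*r + 15) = (r - 5)*(r - 3)*(r - 5)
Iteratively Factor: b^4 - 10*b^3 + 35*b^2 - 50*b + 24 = (b - 4)*(b^3 - 6*b^2 + 11*b - 6) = (b - 4)*(b - 3)*(b^2 - 3*b + 2) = (b - 4)*(b - 3)*(b - 2)*(b - 1)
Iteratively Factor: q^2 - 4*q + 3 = (q - 3)*(q - 1)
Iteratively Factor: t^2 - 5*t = (t)*(t - 5)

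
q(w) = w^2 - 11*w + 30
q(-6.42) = 141.84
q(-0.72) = 38.44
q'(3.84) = -3.32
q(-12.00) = 306.00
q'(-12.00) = -35.00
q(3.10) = 5.51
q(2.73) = 7.42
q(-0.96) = 41.48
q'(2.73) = -5.54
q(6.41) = 0.58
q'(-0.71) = -12.42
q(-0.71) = 38.31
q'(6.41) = 1.82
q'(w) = 2*w - 11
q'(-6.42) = -23.84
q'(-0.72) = -12.44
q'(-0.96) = -12.92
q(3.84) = 2.51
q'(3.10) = -4.80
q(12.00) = 42.00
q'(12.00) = 13.00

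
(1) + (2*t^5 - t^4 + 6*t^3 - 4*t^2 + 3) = 2*t^5 - t^4 + 6*t^3 - 4*t^2 + 4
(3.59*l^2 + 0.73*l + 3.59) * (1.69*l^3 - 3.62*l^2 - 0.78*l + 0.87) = 6.0671*l^5 - 11.7621*l^4 + 0.6243*l^3 - 10.4419*l^2 - 2.1651*l + 3.1233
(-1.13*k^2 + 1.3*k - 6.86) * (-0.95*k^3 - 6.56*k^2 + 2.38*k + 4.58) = 1.0735*k^5 + 6.1778*k^4 - 4.7004*k^3 + 42.9202*k^2 - 10.3728*k - 31.4188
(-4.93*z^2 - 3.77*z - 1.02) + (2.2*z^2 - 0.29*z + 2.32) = -2.73*z^2 - 4.06*z + 1.3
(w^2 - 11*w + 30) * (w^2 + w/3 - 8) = w^4 - 32*w^3/3 + 55*w^2/3 + 98*w - 240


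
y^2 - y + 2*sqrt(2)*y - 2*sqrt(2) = (y - 1)*(y + 2*sqrt(2))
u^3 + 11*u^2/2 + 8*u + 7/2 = (u + 1)^2*(u + 7/2)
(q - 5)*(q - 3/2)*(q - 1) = q^3 - 15*q^2/2 + 14*q - 15/2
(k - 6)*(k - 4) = k^2 - 10*k + 24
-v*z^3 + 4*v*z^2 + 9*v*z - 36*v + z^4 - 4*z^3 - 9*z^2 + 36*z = (-v + z)*(z - 4)*(z - 3)*(z + 3)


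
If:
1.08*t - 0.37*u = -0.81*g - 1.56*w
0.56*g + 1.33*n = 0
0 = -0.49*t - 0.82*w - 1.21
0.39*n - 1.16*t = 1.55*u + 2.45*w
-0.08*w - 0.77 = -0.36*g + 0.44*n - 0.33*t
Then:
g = 4.10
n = -1.73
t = -4.19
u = 1.08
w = 1.03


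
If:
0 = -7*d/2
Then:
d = 0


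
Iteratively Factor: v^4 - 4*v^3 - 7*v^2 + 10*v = (v - 1)*(v^3 - 3*v^2 - 10*v) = (v - 5)*(v - 1)*(v^2 + 2*v) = (v - 5)*(v - 1)*(v + 2)*(v)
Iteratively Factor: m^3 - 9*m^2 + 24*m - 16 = (m - 4)*(m^2 - 5*m + 4) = (m - 4)*(m - 1)*(m - 4)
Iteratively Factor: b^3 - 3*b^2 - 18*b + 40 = (b - 2)*(b^2 - b - 20) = (b - 5)*(b - 2)*(b + 4)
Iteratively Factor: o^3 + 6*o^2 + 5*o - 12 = (o + 4)*(o^2 + 2*o - 3) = (o + 3)*(o + 4)*(o - 1)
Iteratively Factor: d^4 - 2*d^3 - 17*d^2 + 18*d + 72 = (d + 2)*(d^3 - 4*d^2 - 9*d + 36) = (d - 3)*(d + 2)*(d^2 - d - 12) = (d - 3)*(d + 2)*(d + 3)*(d - 4)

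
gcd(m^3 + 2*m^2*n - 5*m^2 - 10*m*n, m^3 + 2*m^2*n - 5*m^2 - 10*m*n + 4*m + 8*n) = m + 2*n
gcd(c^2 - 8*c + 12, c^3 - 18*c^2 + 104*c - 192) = c - 6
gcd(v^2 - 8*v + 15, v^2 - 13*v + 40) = v - 5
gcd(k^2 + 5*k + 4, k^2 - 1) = k + 1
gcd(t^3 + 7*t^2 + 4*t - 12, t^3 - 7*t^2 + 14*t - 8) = t - 1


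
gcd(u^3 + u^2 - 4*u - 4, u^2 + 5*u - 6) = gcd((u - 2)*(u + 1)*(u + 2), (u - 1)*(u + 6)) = 1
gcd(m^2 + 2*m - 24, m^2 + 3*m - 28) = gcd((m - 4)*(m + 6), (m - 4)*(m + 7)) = m - 4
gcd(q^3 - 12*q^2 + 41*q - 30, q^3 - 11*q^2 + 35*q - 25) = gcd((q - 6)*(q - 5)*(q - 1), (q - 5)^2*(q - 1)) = q^2 - 6*q + 5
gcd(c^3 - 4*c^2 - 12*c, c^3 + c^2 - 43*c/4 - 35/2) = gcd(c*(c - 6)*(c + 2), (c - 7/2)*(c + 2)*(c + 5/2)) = c + 2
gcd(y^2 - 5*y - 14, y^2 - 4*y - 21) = y - 7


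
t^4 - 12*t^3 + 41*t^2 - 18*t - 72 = (t - 6)*(t - 4)*(t - 3)*(t + 1)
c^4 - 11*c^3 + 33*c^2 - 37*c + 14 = (c - 7)*(c - 2)*(c - 1)^2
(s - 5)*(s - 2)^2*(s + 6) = s^4 - 3*s^3 - 30*s^2 + 124*s - 120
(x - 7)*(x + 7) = x^2 - 49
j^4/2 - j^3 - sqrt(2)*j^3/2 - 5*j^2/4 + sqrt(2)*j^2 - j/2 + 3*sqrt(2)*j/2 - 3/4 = (j/2 + 1/2)*(j - 3)*(j - sqrt(2)/2)^2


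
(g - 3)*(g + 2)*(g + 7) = g^3 + 6*g^2 - 13*g - 42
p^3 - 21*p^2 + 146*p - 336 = (p - 8)*(p - 7)*(p - 6)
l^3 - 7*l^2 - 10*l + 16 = (l - 8)*(l - 1)*(l + 2)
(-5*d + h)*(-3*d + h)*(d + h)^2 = 15*d^4 + 22*d^3*h - 6*d*h^3 + h^4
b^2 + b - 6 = (b - 2)*(b + 3)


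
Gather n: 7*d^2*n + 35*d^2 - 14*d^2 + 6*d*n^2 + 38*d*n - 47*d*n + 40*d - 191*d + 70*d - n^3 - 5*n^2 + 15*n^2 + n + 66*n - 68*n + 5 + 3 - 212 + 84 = 21*d^2 - 81*d - n^3 + n^2*(6*d + 10) + n*(7*d^2 - 9*d - 1) - 120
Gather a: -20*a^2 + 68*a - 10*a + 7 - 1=-20*a^2 + 58*a + 6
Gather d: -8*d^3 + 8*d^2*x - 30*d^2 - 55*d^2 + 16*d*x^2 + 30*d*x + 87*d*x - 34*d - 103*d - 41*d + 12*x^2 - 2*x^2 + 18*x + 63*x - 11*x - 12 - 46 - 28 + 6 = -8*d^3 + d^2*(8*x - 85) + d*(16*x^2 + 117*x - 178) + 10*x^2 + 70*x - 80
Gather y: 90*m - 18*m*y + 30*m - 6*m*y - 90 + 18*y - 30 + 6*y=120*m + y*(24 - 24*m) - 120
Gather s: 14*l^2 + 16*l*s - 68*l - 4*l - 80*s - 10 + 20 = 14*l^2 - 72*l + s*(16*l - 80) + 10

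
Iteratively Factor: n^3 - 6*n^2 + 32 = (n - 4)*(n^2 - 2*n - 8) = (n - 4)^2*(n + 2)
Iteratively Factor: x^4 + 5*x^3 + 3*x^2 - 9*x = (x - 1)*(x^3 + 6*x^2 + 9*x) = (x - 1)*(x + 3)*(x^2 + 3*x) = x*(x - 1)*(x + 3)*(x + 3)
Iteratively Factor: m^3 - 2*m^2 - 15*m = (m)*(m^2 - 2*m - 15) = m*(m + 3)*(m - 5)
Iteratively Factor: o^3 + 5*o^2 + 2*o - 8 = (o + 4)*(o^2 + o - 2) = (o - 1)*(o + 4)*(o + 2)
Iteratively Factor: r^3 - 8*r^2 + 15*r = (r - 3)*(r^2 - 5*r) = r*(r - 3)*(r - 5)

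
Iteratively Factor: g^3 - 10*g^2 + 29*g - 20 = (g - 4)*(g^2 - 6*g + 5) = (g - 5)*(g - 4)*(g - 1)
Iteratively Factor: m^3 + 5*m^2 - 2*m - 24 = (m + 4)*(m^2 + m - 6) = (m - 2)*(m + 4)*(m + 3)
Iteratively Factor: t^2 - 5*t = (t)*(t - 5)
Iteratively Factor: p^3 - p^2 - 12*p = (p + 3)*(p^2 - 4*p) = (p - 4)*(p + 3)*(p)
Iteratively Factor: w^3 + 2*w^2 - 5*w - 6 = (w + 1)*(w^2 + w - 6) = (w - 2)*(w + 1)*(w + 3)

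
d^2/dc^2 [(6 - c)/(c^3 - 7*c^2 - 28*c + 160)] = 2*(-(c - 6)*(-3*c^2 + 14*c + 28)^2 + (3*c^2 - 14*c + (c - 6)*(3*c - 7) - 28)*(c^3 - 7*c^2 - 28*c + 160))/(c^3 - 7*c^2 - 28*c + 160)^3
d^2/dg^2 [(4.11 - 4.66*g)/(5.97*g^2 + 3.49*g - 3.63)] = (-(4.66*g - 4.11)*(11.94*g + 3.49)*(23.88*g + 6.98) + (166.9212*g - 16.5466)*(5.97*g^2 + 3.49*g - 3.63))/(5.97*g^2 + 3.49*g - 3.63)^3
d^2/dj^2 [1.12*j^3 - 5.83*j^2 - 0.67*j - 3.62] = 6.72*j - 11.66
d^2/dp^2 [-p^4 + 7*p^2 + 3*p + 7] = 14 - 12*p^2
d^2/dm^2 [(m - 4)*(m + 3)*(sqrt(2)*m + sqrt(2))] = 6*sqrt(2)*m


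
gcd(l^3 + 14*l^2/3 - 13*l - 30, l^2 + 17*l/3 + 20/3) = l + 5/3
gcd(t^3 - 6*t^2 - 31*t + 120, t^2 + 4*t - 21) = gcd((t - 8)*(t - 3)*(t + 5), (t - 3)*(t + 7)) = t - 3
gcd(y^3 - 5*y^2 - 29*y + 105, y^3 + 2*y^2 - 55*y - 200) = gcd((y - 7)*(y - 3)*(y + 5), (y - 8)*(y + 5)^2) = y + 5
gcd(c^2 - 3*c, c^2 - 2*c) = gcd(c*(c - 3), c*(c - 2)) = c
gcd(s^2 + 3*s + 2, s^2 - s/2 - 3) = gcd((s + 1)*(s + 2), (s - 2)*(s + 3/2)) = 1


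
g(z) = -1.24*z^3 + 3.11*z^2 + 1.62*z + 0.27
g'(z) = -3.72*z^2 + 6.22*z + 1.62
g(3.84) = -17.86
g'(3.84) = -29.35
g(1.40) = 5.23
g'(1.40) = 3.04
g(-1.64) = 11.45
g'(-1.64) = -18.59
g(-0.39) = 0.18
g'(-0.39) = -1.37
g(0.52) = 1.78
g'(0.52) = 3.85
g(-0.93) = 2.45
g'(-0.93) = -7.38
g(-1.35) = 6.80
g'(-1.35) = -13.56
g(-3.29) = 72.76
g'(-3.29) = -59.11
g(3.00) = -0.36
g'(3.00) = -13.20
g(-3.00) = 56.88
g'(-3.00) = -50.52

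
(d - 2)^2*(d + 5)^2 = d^4 + 6*d^3 - 11*d^2 - 60*d + 100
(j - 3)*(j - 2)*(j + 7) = j^3 + 2*j^2 - 29*j + 42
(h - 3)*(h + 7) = h^2 + 4*h - 21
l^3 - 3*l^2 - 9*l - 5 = (l - 5)*(l + 1)^2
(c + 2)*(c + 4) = c^2 + 6*c + 8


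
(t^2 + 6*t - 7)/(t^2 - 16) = (t^2 + 6*t - 7)/(t^2 - 16)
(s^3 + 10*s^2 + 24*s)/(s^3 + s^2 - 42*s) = (s^2 + 10*s + 24)/(s^2 + s - 42)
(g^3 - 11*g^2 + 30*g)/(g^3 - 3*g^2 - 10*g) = (g - 6)/(g + 2)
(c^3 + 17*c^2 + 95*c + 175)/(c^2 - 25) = (c^2 + 12*c + 35)/(c - 5)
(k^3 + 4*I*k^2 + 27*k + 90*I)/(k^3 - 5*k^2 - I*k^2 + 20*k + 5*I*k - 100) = (k^2 + 9*I*k - 18)/(k^2 + k*(-5 + 4*I) - 20*I)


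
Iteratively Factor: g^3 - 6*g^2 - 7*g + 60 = (g + 3)*(g^2 - 9*g + 20) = (g - 4)*(g + 3)*(g - 5)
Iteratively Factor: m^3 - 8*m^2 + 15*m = (m - 3)*(m^2 - 5*m) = m*(m - 3)*(m - 5)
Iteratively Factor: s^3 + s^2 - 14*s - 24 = (s + 3)*(s^2 - 2*s - 8) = (s + 2)*(s + 3)*(s - 4)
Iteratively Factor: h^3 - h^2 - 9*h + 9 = (h + 3)*(h^2 - 4*h + 3) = (h - 3)*(h + 3)*(h - 1)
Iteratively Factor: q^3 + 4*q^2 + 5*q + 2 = (q + 2)*(q^2 + 2*q + 1) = (q + 1)*(q + 2)*(q + 1)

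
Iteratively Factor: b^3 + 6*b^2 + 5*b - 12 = (b - 1)*(b^2 + 7*b + 12) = (b - 1)*(b + 3)*(b + 4)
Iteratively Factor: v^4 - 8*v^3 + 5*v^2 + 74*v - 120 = (v - 4)*(v^3 - 4*v^2 - 11*v + 30) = (v - 4)*(v - 2)*(v^2 - 2*v - 15) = (v - 5)*(v - 4)*(v - 2)*(v + 3)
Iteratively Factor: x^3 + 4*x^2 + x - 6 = (x + 2)*(x^2 + 2*x - 3) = (x - 1)*(x + 2)*(x + 3)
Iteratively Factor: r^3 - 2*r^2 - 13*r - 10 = (r + 1)*(r^2 - 3*r - 10) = (r - 5)*(r + 1)*(r + 2)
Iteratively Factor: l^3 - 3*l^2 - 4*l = (l + 1)*(l^2 - 4*l) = l*(l + 1)*(l - 4)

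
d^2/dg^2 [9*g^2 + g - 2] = 18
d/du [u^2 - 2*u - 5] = 2*u - 2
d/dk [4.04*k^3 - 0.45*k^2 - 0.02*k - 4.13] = 12.12*k^2 - 0.9*k - 0.02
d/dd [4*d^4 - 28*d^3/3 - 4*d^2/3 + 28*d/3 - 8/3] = 16*d^3 - 28*d^2 - 8*d/3 + 28/3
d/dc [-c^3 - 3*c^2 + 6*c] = -3*c^2 - 6*c + 6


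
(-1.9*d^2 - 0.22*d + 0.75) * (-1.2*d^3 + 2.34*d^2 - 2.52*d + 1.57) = 2.28*d^5 - 4.182*d^4 + 3.3732*d^3 - 0.6736*d^2 - 2.2354*d + 1.1775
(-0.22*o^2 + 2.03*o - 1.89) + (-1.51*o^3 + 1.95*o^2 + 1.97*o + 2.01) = -1.51*o^3 + 1.73*o^2 + 4.0*o + 0.12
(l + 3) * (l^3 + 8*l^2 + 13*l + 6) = l^4 + 11*l^3 + 37*l^2 + 45*l + 18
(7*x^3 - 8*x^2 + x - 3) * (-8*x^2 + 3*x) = -56*x^5 + 85*x^4 - 32*x^3 + 27*x^2 - 9*x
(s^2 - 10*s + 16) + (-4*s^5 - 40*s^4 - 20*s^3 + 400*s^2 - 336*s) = -4*s^5 - 40*s^4 - 20*s^3 + 401*s^2 - 346*s + 16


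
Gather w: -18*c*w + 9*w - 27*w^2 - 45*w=-27*w^2 + w*(-18*c - 36)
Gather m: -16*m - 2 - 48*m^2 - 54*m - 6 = -48*m^2 - 70*m - 8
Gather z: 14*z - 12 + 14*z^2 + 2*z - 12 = 14*z^2 + 16*z - 24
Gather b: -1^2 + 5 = 4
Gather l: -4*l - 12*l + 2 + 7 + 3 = 12 - 16*l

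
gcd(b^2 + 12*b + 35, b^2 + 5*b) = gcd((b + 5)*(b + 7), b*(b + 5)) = b + 5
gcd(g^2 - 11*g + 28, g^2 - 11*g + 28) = g^2 - 11*g + 28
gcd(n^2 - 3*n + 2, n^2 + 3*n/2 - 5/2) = n - 1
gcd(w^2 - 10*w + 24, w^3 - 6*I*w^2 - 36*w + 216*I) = w - 6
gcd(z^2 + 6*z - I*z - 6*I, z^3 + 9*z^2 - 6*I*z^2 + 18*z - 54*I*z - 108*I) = z + 6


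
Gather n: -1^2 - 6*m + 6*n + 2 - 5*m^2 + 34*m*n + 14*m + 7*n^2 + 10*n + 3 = -5*m^2 + 8*m + 7*n^2 + n*(34*m + 16) + 4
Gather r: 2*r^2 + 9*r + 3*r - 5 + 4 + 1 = 2*r^2 + 12*r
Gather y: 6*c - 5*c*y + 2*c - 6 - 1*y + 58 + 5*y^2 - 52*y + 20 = 8*c + 5*y^2 + y*(-5*c - 53) + 72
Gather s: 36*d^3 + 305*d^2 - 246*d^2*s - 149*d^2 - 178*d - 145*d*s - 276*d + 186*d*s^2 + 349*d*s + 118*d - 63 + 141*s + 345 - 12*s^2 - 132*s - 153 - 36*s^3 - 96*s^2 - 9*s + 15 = 36*d^3 + 156*d^2 - 336*d - 36*s^3 + s^2*(186*d - 108) + s*(-246*d^2 + 204*d) + 144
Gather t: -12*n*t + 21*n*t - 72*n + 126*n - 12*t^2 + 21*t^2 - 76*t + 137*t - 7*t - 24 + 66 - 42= 54*n + 9*t^2 + t*(9*n + 54)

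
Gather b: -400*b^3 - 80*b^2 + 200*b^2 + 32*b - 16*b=-400*b^3 + 120*b^2 + 16*b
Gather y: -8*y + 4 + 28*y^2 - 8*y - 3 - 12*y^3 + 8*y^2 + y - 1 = -12*y^3 + 36*y^2 - 15*y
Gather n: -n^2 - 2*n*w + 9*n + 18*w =-n^2 + n*(9 - 2*w) + 18*w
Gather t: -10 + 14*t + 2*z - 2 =14*t + 2*z - 12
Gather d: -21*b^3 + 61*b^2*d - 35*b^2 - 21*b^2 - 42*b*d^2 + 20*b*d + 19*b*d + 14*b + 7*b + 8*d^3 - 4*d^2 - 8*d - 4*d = -21*b^3 - 56*b^2 + 21*b + 8*d^3 + d^2*(-42*b - 4) + d*(61*b^2 + 39*b - 12)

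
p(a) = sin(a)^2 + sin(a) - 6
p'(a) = 2*sin(a)*cos(a) + cos(a)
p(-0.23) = -6.18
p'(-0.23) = 0.53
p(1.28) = -4.12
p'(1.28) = 0.84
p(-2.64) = -6.25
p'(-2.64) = -0.03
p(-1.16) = -6.08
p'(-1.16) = -0.33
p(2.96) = -5.79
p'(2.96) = -1.34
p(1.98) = -4.24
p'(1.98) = -1.13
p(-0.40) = -6.24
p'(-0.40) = 0.20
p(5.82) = -6.25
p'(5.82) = 0.10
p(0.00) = -6.00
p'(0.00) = 1.00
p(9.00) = -5.42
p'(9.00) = -1.66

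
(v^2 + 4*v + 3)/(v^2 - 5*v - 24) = (v + 1)/(v - 8)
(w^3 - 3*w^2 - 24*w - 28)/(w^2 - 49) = (w^2 + 4*w + 4)/(w + 7)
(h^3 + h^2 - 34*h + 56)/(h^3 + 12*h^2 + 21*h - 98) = (h - 4)/(h + 7)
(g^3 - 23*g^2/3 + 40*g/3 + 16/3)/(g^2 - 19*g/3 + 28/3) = (3*g^2 - 11*g - 4)/(3*g - 7)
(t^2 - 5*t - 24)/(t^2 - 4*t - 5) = (-t^2 + 5*t + 24)/(-t^2 + 4*t + 5)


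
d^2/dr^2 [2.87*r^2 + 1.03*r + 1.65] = 5.74000000000000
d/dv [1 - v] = -1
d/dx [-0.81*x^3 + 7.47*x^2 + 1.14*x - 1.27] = -2.43*x^2 + 14.94*x + 1.14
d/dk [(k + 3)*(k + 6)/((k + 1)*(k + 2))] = 2*(-3*k^2 - 16*k - 18)/(k^4 + 6*k^3 + 13*k^2 + 12*k + 4)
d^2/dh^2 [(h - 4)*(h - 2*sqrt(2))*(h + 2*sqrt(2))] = 6*h - 8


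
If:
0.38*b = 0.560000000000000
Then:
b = 1.47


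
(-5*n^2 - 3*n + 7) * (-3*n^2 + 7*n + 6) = 15*n^4 - 26*n^3 - 72*n^2 + 31*n + 42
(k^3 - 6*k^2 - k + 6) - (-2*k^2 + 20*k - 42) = k^3 - 4*k^2 - 21*k + 48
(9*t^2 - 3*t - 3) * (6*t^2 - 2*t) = 54*t^4 - 36*t^3 - 12*t^2 + 6*t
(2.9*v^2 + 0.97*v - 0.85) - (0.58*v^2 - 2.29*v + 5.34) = 2.32*v^2 + 3.26*v - 6.19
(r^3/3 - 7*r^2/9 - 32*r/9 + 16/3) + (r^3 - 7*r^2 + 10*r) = 4*r^3/3 - 70*r^2/9 + 58*r/9 + 16/3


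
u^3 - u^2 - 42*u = u*(u - 7)*(u + 6)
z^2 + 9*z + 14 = (z + 2)*(z + 7)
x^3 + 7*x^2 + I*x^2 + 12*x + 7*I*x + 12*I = (x + 3)*(x + 4)*(x + I)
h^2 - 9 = (h - 3)*(h + 3)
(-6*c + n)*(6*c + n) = -36*c^2 + n^2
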